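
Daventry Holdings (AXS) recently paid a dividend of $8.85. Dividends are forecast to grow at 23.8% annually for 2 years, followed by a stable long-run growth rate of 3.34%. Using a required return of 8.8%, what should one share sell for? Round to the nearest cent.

$238.40

Two-stage DDM. Project D₁…D_2 at 0.238, terminal growth 0.0334, discount at r = 0.088.
D_1 = 10.9563
D_2 = 13.5639
Terminal value at t=2: TV = D_3/(r−g) = 14.0169/(0.088−0.0334) = 256.7204
P₀ = 10.9563/(1+0.088)^1 + 13.5639/(1+0.088)^2 + 256.7204/(1+0.088)^2 = 238.4002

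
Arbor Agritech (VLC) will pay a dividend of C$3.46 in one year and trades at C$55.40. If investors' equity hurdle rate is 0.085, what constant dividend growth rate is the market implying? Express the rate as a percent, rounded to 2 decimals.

2.25%

From P₀ = D₁/(r − g), the implied growth is g = r − D₁/P₀.
g = 0.085 − 3.46/55.40 = 0.085 − 0.06245 = 0.02255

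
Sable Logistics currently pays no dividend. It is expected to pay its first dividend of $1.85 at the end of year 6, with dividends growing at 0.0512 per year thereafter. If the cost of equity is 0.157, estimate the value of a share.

Deferred-dividend DDM. At t=5 the remaining stream is a growing perpetuity with first payment D_6 = 1.85.
V_5 = D_6/(r−g) = 1.85/(0.157−0.0512) = 17.4858
P₀ = V_5/(1+r)^5 = 17.4858/(1+0.157)^5 = 8.4337

$8.43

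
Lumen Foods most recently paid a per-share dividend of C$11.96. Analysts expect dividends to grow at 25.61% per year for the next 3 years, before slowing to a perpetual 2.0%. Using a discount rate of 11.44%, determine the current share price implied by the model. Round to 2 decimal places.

Two-stage DDM. Project D₁…D_3 at 0.2561, terminal growth 0.02, discount at r = 0.1144.
D_1 = 15.0230
D_2 = 18.8703
D_3 = 23.7030
Terminal value at t=3: TV = D_4/(r−g) = 24.1771/(0.1144−0.02) = 256.1132
P₀ = 15.0230/(1+0.1144)^1 + 18.8703/(1+0.1144)^2 + 23.7030/(1+0.1144)^3 + 256.1132/(1+0.1144)^3 = 230.8610

C$230.86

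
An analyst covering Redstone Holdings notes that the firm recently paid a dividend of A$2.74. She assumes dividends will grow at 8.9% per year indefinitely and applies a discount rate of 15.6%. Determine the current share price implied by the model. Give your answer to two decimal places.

Gordon growth model: P₀ = D₁/(r − g). D₁ = 2.74 × (1 + 0.089) = 2.9839.
P₀ = 2.9839 / (0.156 − 0.089) = 2.9839 / 0.067 = 44.5352

A$44.54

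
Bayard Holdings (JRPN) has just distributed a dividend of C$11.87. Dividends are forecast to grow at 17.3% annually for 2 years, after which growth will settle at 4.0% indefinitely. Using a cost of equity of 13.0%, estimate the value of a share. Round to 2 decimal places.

C$172.91

Two-stage DDM. Project D₁…D_2 at 0.173, terminal growth 0.04, discount at r = 0.13.
D_1 = 13.9235
D_2 = 16.3323
Terminal value at t=2: TV = D_3/(r−g) = 16.9856/(0.13−0.04) = 188.7285
P₀ = 13.9235/(1+0.13)^1 + 16.3323/(1+0.13)^2 + 188.7285/(1+0.13)^2 = 172.9144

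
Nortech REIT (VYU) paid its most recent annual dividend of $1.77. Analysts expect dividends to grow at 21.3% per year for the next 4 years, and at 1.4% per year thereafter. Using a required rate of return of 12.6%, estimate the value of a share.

$30.14

Two-stage DDM. Project D₁…D_4 at 0.213, terminal growth 0.014, discount at r = 0.126.
D_1 = 2.1470
D_2 = 2.6043
D_3 = 3.1590
D_4 = 3.8319
Terminal value at t=4: TV = D_5/(r−g) = 3.8856/(0.126−0.014) = 34.6926
P₀ = 2.1470/(1+0.126)^1 + 2.6043/(1+0.126)^2 + 3.1590/(1+0.126)^3 + 3.8319/(1+0.126)^4 + 34.6926/(1+0.126)^4 = 30.1390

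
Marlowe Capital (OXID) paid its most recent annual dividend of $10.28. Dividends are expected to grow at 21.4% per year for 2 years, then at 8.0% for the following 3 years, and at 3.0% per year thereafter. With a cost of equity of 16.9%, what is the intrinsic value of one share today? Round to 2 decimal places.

$114.99

Three-stage DDM. Project D₁…D_5; terminal Gordon value at t=5 with g = 0.03; discount at r = 0.169.
D_1 = 12.4799
D_2 = 15.1506
D_3 = 16.3627
D_4 = 17.6717
D_5 = 19.0854
TV_5 = 19.6580/(0.169−0.03) = 141.4243
P₀ = Σ Dₜ/(1+r)ᵗ + TV_5/(1+r)^5 = 114.9918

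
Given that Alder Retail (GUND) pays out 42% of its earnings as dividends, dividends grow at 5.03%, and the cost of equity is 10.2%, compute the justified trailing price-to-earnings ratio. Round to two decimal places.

Justified trailing P/E = b(1+g)/(r−g) = 0.42×(1+0.0503)/(0.102−0.0503) = 8.5324

8.53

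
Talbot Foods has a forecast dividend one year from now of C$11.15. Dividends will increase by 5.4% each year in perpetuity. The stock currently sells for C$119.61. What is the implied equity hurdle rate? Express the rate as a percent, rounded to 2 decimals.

14.72%

Rearranging the constant-growth DDM: r = D₁/P₀ + g.
r = 11.1500 / 119.61 + 0.054 = 0.09322 + 0.054 = 0.14722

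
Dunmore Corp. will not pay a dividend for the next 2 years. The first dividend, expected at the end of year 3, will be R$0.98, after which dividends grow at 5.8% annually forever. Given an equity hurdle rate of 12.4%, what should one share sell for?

R$11.75

Deferred-dividend DDM. At t=2 the remaining stream is a growing perpetuity with first payment D_3 = 0.98.
V_2 = D_3/(r−g) = 0.98/(0.124−0.058) = 14.8485
P₀ = V_2/(1+r)^2 = 14.8485/(1+0.124)^2 = 11.7530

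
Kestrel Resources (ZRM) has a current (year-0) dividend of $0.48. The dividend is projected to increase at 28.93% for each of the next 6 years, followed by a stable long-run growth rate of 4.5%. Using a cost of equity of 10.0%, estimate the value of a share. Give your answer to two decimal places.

Two-stage DDM. Project D₁…D_6 at 0.2893, terminal growth 0.045, discount at r = 0.1.
D_1 = 0.6189
D_2 = 0.7979
D_3 = 1.0287
D_4 = 1.3263
D_5 = 1.7101
D_6 = 2.2048
Terminal value at t=6: TV = D_7/(r−g) = 2.3040/(0.1−0.045) = 41.8908
P₀ = 0.6189/(1+0.1)^1 + 0.7979/(1+0.1)^2 + 1.0287/(1+0.1)^3 + 1.3263/(1+0.1)^4 + 1.7101/(1+0.1)^5 + 2.2048/(1+0.1)^6 + 41.8908/(1+0.1)^6 = 28.8535

$28.85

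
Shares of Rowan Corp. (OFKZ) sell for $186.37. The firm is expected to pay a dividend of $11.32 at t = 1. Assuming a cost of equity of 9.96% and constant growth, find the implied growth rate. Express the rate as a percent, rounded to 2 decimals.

3.89%

From P₀ = D₁/(r − g), the implied growth is g = r − D₁/P₀.
g = 0.0996 − 11.32/186.37 = 0.0996 − 0.06074 = 0.03886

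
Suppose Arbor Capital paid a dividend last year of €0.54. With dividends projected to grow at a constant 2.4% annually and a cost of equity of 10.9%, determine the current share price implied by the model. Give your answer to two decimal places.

€6.51

Gordon growth model: P₀ = D₁/(r − g). D₁ = 0.54 × (1 + 0.024) = 0.5530.
P₀ = 0.5530 / (0.109 − 0.024) = 0.5530 / 0.085 = 6.5054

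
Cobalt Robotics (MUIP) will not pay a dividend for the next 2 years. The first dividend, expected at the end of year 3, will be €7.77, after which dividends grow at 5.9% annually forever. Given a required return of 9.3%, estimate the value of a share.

Deferred-dividend DDM. At t=2 the remaining stream is a growing perpetuity with first payment D_3 = 7.77.
V_2 = D_3/(r−g) = 7.77/(0.093−0.059) = 228.5294
P₀ = V_2/(1+r)^2 = 228.5294/(1+0.093)^2 = 191.2942

€191.29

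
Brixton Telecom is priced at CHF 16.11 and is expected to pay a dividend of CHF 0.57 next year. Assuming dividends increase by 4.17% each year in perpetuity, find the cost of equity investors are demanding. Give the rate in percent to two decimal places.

7.71%

Rearranging the constant-growth DDM: r = D₁/P₀ + g.
r = 0.5700 / 16.11 + 0.0417 = 0.03538 + 0.0417 = 0.07708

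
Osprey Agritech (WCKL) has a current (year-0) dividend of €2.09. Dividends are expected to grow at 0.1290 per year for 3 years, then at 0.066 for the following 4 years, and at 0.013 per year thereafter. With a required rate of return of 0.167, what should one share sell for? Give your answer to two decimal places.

€20.60

Three-stage DDM. Project D₁…D_7; terminal Gordon value at t=7 with g = 0.013; discount at r = 0.167.
D_1 = 2.3596
D_2 = 2.6640
D_3 = 3.0077
D_4 = 3.2062
D_5 = 3.4178
D_6 = 3.6433
D_7 = 3.8838
TV_7 = 3.9343/(0.167−0.013) = 25.5473
P₀ = Σ Dₜ/(1+r)ᵗ + TV_7/(1+r)^7 = 20.6046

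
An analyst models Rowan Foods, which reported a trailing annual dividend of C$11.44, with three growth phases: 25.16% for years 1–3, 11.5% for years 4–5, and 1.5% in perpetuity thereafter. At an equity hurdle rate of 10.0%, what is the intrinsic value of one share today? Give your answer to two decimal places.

Three-stage DDM. Project D₁…D_5; terminal Gordon value at t=5 with g = 0.015; discount at r = 0.1.
D_1 = 14.3183
D_2 = 17.9208
D_3 = 22.4297
D_4 = 25.0091
D_5 = 27.8851
TV_5 = 28.3034/(0.1−0.015) = 332.9811
P₀ = Σ Dₜ/(1+r)ᵗ + TV_5/(1+r)^5 = 285.8300

C$285.83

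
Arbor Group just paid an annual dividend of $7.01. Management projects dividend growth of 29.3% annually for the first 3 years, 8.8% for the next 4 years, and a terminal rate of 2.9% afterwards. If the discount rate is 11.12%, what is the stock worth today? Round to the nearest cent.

Three-stage DDM. Project D₁…D_7; terminal Gordon value at t=7 with g = 0.029; discount at r = 0.1112.
D_1 = 9.0639
D_2 = 11.7197
D_3 = 15.1535
D_4 = 16.4870
D_5 = 17.9379
D_6 = 19.5164
D_7 = 21.2339
TV_7 = 21.8497/(0.1112−0.029) = 265.8109
P₀ = Σ Dₜ/(1+r)ᵗ + TV_7/(1+r)^7 = 197.6767

$197.68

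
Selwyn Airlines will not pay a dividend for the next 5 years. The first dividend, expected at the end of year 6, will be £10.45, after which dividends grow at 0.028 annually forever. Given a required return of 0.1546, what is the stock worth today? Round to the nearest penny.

£40.23

Deferred-dividend DDM. At t=5 the remaining stream is a growing perpetuity with first payment D_6 = 10.45.
V_5 = D_6/(r−g) = 10.45/(0.1546−0.028) = 82.5434
P₀ = V_5/(1+r)^5 = 82.5434/(1+0.1546)^5 = 40.2277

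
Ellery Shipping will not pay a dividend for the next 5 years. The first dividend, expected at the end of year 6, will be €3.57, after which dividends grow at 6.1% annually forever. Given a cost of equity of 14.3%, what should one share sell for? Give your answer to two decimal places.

Deferred-dividend DDM. At t=5 the remaining stream is a growing perpetuity with first payment D_6 = 3.57.
V_5 = D_6/(r−g) = 3.57/(0.143−0.061) = 43.5366
P₀ = V_5/(1+r)^5 = 43.5366/(1+0.143)^5 = 22.3164

€22.32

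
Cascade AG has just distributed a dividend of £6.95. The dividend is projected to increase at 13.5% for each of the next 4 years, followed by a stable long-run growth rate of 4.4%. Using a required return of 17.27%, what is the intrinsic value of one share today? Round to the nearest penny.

£75.11

Two-stage DDM. Project D₁…D_4 at 0.135, terminal growth 0.044, discount at r = 0.1727.
D_1 = 7.8883
D_2 = 8.9532
D_3 = 10.1618
D_4 = 11.5337
Terminal value at t=4: TV = D_5/(r−g) = 12.0412/(0.1727−0.044) = 93.5600
P₀ = 7.8883/(1+0.1727)^1 + 8.9532/(1+0.1727)^2 + 10.1618/(1+0.1727)^3 + 11.5337/(1+0.1727)^4 + 93.5600/(1+0.1727)^4 = 75.1065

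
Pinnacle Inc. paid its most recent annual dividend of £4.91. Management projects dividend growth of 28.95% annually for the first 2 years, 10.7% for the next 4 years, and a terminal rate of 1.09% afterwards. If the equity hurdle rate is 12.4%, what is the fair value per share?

£91.33

Three-stage DDM. Project D₁…D_6; terminal Gordon value at t=6 with g = 0.0109; discount at r = 0.124.
D_1 = 6.3314
D_2 = 8.1644
D_3 = 9.0380
D_4 = 10.0051
D_5 = 11.0756
D_6 = 12.2607
TV_6 = 12.3943/(0.124−0.0109) = 109.5873
P₀ = Σ Dₜ/(1+r)ᵗ + TV_6/(1+r)^6 = 91.3274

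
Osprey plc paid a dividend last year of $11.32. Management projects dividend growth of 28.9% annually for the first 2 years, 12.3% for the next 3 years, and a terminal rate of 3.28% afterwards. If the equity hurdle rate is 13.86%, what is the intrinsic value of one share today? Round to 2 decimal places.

Three-stage DDM. Project D₁…D_5; terminal Gordon value at t=5 with g = 0.0328; discount at r = 0.1386.
D_1 = 14.5915
D_2 = 18.8084
D_3 = 21.1219
D_4 = 23.7198
D_5 = 26.6374
TV_5 = 27.5111/(0.1386−0.0328) = 260.0292
P₀ = Σ Dₜ/(1+r)ᵗ + TV_5/(1+r)^5 = 205.5491

$205.55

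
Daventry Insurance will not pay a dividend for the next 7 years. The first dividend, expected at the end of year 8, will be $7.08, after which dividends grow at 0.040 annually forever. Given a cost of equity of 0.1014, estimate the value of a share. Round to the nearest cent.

$58.65

Deferred-dividend DDM. At t=7 the remaining stream is a growing perpetuity with first payment D_8 = 7.08.
V_7 = D_8/(r−g) = 7.08/(0.1014−0.04) = 115.3094
P₀ = V_7/(1+r)^7 = 115.3094/(1+0.1014)^7 = 58.6475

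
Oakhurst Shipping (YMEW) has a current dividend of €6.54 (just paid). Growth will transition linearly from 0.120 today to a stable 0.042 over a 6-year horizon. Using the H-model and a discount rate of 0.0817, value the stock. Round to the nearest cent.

H-model: P₀ = D₀[(1+g_L) + H(g_S−g_L)]/(r−g_L), with H = 6/2 = 3.
P₀ = 6.54 × [(1+0.042) + 3×(0.12−0.042)] / (0.0817−0.042)
   = 6.54 × 1.2760 / 0.0397 = 210.2025

€210.20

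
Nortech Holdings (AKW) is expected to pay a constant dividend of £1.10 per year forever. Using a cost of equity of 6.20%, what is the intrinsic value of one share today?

Zero-growth DDM (perpetuity): P₀ = D/r = 1.10 / 0.062 = 17.7419

£17.74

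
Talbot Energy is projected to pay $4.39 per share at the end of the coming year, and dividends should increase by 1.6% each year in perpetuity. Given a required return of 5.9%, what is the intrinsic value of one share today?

Gordon growth model: P₀ = D₁/(r − g), with D₁ = 4.39 given directly.
P₀ = 4.3900 / (0.059 − 0.016) = 4.3900 / 0.043 = 102.0930

$102.09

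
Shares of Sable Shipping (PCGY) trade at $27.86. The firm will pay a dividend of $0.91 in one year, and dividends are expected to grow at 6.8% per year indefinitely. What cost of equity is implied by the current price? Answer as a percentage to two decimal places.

10.07%

Rearranging the constant-growth DDM: r = D₁/P₀ + g.
r = 0.9100 / 27.86 + 0.068 = 0.03266 + 0.068 = 0.10066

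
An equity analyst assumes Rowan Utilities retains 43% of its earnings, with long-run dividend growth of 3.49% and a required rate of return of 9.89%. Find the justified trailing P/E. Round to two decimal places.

Payout ratio b = 1 − 0.43 = 0.57.
Justified trailing P/E = b(1+g)/(r−g) = 0.57×(1+0.0349)/(0.0989−0.0349) = 9.2171

9.22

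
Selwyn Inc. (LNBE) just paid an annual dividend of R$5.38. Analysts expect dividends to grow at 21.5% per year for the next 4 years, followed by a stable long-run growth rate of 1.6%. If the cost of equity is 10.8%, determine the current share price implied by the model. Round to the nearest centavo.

Two-stage DDM. Project D₁…D_4 at 0.215, terminal growth 0.016, discount at r = 0.108.
D_1 = 6.5367
D_2 = 7.9421
D_3 = 9.6496
D_4 = 11.7243
Terminal value at t=4: TV = D_5/(r−g) = 11.9119/(0.108−0.016) = 129.4772
P₀ = 6.5367/(1+0.108)^1 + 7.9421/(1+0.108)^2 + 9.6496/(1+0.108)^3 + 11.7243/(1+0.108)^4 + 129.4772/(1+0.108)^4 = 113.1500

R$113.15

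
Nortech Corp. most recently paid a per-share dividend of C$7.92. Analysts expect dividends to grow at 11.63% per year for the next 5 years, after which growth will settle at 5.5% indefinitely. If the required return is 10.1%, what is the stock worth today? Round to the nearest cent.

C$235.90

Two-stage DDM. Project D₁…D_5 at 0.1163, terminal growth 0.055, discount at r = 0.101.
D_1 = 8.8411
D_2 = 9.8693
D_3 = 11.0171
D_4 = 12.2984
D_5 = 13.7287
Terminal value at t=5: TV = D_6/(r−g) = 14.4838/(0.101−0.055) = 314.8650
P₀ = 8.8411/(1+0.101)^1 + 9.8693/(1+0.101)^2 + 11.0171/(1+0.101)^3 + 12.2984/(1+0.101)^4 + 13.7287/(1+0.101)^5 + 314.8650/(1+0.101)^5 = 235.9020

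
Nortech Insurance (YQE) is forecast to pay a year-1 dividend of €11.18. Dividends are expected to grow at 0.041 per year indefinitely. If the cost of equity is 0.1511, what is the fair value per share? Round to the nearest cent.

Gordon growth model: P₀ = D₁/(r − g), with D₁ = 11.18 given directly.
P₀ = 11.1800 / (0.1511 − 0.041) = 11.1800 / 0.1101 = 101.5441

€101.54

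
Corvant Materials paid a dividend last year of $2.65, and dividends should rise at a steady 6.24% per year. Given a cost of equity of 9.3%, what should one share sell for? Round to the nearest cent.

$92.01

Gordon growth model: P₀ = D₁/(r − g). D₁ = 2.65 × (1 + 0.0624) = 2.8154.
P₀ = 2.8154 / (0.093 − 0.0624) = 2.8154 / 0.0306 = 92.0052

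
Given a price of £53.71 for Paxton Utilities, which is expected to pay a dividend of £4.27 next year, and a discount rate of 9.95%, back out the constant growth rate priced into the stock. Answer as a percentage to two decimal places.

2.00%

From P₀ = D₁/(r − g), the implied growth is g = r − D₁/P₀.
g = 0.0995 − 4.27/53.71 = 0.0995 − 0.07950 = 0.02000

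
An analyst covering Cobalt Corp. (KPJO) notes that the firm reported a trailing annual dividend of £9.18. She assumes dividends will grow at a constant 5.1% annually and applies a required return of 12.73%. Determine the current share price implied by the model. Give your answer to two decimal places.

Gordon growth model: P₀ = D₁/(r − g). D₁ = 9.18 × (1 + 0.051) = 9.6482.
P₀ = 9.6482 / (0.1273 − 0.051) = 9.6482 / 0.0763 = 126.4506

£126.45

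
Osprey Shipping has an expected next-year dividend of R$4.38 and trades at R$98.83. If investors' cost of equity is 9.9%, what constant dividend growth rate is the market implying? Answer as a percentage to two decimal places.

5.47%

From P₀ = D₁/(r − g), the implied growth is g = r − D₁/P₀.
g = 0.099 − 4.38/98.83 = 0.099 − 0.04432 = 0.05468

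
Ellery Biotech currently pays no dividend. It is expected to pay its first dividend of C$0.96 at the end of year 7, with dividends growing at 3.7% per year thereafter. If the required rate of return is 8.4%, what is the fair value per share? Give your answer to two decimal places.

Deferred-dividend DDM. At t=6 the remaining stream is a growing perpetuity with first payment D_7 = 0.96.
V_6 = D_7/(r−g) = 0.96/(0.084−0.037) = 20.4255
P₀ = V_6/(1+r)^6 = 20.4255/(1+0.084)^6 = 12.5892

C$12.59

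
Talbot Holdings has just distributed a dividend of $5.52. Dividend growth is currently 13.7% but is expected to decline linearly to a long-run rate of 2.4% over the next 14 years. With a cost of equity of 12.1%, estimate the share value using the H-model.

$103.29

H-model: P₀ = D₀[(1+g_L) + H(g_S−g_L)]/(r−g_L), with H = 14/2 = 7.
P₀ = 5.52 × [(1+0.024) + 7×(0.137−0.024)] / (0.121−0.024)
   = 5.52 × 1.8150 / 0.097 = 103.2866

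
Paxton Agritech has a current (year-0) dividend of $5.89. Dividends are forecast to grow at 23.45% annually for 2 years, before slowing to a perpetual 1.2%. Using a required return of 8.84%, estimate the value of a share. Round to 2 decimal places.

$114.63

Two-stage DDM. Project D₁…D_2 at 0.2345, terminal growth 0.012, discount at r = 0.0884.
D_1 = 7.2712
D_2 = 8.9763
Terminal value at t=2: TV = D_3/(r−g) = 9.0840/(0.0884−0.012) = 118.9008
P₀ = 7.2712/(1+0.0884)^1 + 8.9763/(1+0.0884)^2 + 118.9008/(1+0.0884)^2 = 114.6289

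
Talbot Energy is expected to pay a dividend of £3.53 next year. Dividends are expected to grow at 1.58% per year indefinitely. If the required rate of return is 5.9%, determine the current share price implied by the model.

Gordon growth model: P₀ = D₁/(r − g), with D₁ = 3.53 given directly.
P₀ = 3.5300 / (0.059 − 0.0158) = 3.5300 / 0.0432 = 81.7130

£81.71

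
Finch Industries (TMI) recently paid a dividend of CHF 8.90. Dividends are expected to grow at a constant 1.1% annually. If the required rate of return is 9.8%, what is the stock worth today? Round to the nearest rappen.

Gordon growth model: P₀ = D₁/(r − g). D₁ = 8.90 × (1 + 0.011) = 8.9979.
P₀ = 8.9979 / (0.098 − 0.011) = 8.9979 / 0.087 = 103.4241

CHF 103.42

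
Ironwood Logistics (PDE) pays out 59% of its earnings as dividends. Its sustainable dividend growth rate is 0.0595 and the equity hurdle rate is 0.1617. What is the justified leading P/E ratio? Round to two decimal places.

5.77

Justified leading P/E = b/(r−g) = 0.59/(0.1617−0.0595) = 5.7730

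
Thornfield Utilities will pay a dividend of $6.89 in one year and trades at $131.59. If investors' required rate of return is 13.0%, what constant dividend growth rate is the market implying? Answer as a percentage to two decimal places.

7.76%

From P₀ = D₁/(r − g), the implied growth is g = r − D₁/P₀.
g = 0.13 − 6.89/131.59 = 0.13 − 0.05236 = 0.07764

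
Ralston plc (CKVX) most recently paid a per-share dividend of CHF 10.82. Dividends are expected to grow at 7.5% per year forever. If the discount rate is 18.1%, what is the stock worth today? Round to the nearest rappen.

CHF 109.73

Gordon growth model: P₀ = D₁/(r − g). D₁ = 10.82 × (1 + 0.075) = 11.6315.
P₀ = 11.6315 / (0.181 − 0.075) = 11.6315 / 0.106 = 109.7311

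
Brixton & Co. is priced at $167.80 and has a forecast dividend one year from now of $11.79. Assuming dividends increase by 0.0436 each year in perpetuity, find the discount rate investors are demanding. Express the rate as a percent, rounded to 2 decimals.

11.39%

Rearranging the constant-growth DDM: r = D₁/P₀ + g.
r = 11.7900 / 167.80 + 0.0436 = 0.07026 + 0.0436 = 0.11386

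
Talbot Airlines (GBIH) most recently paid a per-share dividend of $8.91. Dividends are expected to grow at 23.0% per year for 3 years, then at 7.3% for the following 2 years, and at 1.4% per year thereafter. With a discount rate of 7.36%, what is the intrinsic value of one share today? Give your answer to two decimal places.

$289.78

Three-stage DDM. Project D₁…D_5; terminal Gordon value at t=5 with g = 0.014; discount at r = 0.0736.
D_1 = 10.9593
D_2 = 13.4799
D_3 = 16.5803
D_4 = 17.7907
D_5 = 19.0894
TV_5 = 19.3567/(0.0736−0.014) = 324.7762
P₀ = Σ Dₜ/(1+r)ᵗ + TV_5/(1+r)^5 = 289.7815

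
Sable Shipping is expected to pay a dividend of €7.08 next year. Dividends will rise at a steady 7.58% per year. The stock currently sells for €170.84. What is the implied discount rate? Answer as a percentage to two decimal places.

11.72%

Rearranging the constant-growth DDM: r = D₁/P₀ + g.
r = 7.0800 / 170.84 + 0.0758 = 0.04144 + 0.0758 = 0.11724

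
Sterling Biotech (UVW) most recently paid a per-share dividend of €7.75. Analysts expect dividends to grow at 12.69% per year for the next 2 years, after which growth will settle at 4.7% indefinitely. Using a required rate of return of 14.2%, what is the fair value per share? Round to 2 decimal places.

€98.36

Two-stage DDM. Project D₁…D_2 at 0.1269, terminal growth 0.047, discount at r = 0.142.
D_1 = 8.7335
D_2 = 9.8418
Terminal value at t=2: TV = D_3/(r−g) = 10.3043/(0.142−0.047) = 108.4665
P₀ = 8.7335/(1+0.142)^1 + 9.8418/(1+0.142)^2 + 108.4665/(1+0.142)^2 = 98.3633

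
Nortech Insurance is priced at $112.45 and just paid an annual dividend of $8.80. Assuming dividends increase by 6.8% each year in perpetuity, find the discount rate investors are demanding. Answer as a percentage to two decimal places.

Rearranging the constant-growth DDM: r = D₁/P₀ + g.
D₁ = 8.80 × (1 + 0.068) = 9.3984.
r = 9.3984 / 112.45 + 0.068 = 0.08358 + 0.068 = 0.15158

15.16%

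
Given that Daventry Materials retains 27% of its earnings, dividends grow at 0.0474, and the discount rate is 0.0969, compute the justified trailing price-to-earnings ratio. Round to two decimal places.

Payout ratio b = 1 − 0.27 = 0.73.
Justified trailing P/E = b(1+g)/(r−g) = 0.73×(1+0.0474)/(0.0969−0.0474) = 15.4465

15.45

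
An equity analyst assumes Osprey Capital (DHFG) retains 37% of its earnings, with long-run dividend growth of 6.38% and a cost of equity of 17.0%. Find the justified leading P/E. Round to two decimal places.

Payout ratio b = 1 − 0.37 = 0.63.
Justified leading P/E = b/(r−g) = 0.63/(0.17−0.0638) = 5.9322

5.93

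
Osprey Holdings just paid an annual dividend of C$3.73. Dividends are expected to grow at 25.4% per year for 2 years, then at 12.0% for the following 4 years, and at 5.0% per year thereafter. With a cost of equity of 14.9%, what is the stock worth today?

Three-stage DDM. Project D₁…D_6; terminal Gordon value at t=6 with g = 0.05; discount at r = 0.149.
D_1 = 4.6774
D_2 = 5.8655
D_3 = 6.5693
D_4 = 7.3577
D_5 = 8.2406
D_6 = 9.2295
TV_6 = 9.6909/(0.149−0.05) = 97.8881
P₀ = Σ Dₜ/(1+r)ᵗ + TV_6/(1+r)^6 = 67.7330

C$67.73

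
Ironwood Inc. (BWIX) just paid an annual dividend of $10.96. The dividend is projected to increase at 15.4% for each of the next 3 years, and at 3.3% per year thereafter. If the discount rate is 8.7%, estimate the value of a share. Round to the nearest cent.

Two-stage DDM. Project D₁…D_3 at 0.154, terminal growth 0.033, discount at r = 0.087.
D_1 = 12.6478
D_2 = 14.5956
D_3 = 16.8433
Terminal value at t=3: TV = D_4/(r−g) = 17.3992/(0.087−0.033) = 322.2067
P₀ = 12.6478/(1+0.087)^1 + 14.5956/(1+0.087)^2 + 16.8433/(1+0.087)^3 + 322.2067/(1+0.087)^3 = 287.9708

$287.97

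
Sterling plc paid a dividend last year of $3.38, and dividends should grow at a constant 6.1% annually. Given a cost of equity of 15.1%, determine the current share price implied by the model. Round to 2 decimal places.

$39.85

Gordon growth model: P₀ = D₁/(r − g). D₁ = 3.38 × (1 + 0.061) = 3.5862.
P₀ = 3.5862 / (0.151 − 0.061) = 3.5862 / 0.09 = 39.8464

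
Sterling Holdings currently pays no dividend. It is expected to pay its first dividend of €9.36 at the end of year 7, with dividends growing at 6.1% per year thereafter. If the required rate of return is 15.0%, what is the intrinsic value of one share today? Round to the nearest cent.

€45.47

Deferred-dividend DDM. At t=6 the remaining stream is a growing perpetuity with first payment D_7 = 9.36.
V_6 = D_7/(r−g) = 9.36/(0.15−0.061) = 105.1685
P₀ = V_6/(1+r)^6 = 105.1685/(1+0.15)^6 = 45.4673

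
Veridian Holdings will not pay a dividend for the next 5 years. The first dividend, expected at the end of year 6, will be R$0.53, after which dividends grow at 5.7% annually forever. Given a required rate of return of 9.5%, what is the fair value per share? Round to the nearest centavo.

Deferred-dividend DDM. At t=5 the remaining stream is a growing perpetuity with first payment D_6 = 0.53.
V_5 = D_6/(r−g) = 0.53/(0.095−0.057) = 13.9474
P₀ = V_5/(1+r)^5 = 13.9474/(1+0.095)^5 = 8.8598

R$8.86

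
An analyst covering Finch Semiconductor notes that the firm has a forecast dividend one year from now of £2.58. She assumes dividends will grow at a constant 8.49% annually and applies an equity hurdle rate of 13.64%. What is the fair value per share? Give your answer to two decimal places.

£50.10

Gordon growth model: P₀ = D₁/(r − g), with D₁ = 2.58 given directly.
P₀ = 2.5800 / (0.1364 − 0.0849) = 2.5800 / 0.0515 = 50.0971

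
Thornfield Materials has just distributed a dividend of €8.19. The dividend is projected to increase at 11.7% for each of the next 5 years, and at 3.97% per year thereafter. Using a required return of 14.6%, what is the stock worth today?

€108.41

Two-stage DDM. Project D₁…D_5 at 0.117, terminal growth 0.0397, discount at r = 0.146.
D_1 = 9.1482
D_2 = 10.2186
D_3 = 11.4141
D_4 = 12.7496
D_5 = 14.2413
Terminal value at t=5: TV = D_6/(r−g) = 14.8067/(0.146−0.0397) = 139.2915
P₀ = 9.1482/(1+0.146)^1 + 10.2186/(1+0.146)^2 + 11.4141/(1+0.146)^3 + 12.7496/(1+0.146)^4 + 14.2413/(1+0.146)^5 + 139.2915/(1+0.146)^5 = 108.4137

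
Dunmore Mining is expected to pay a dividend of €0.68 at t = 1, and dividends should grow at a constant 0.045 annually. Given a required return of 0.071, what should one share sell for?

Gordon growth model: P₀ = D₁/(r − g), with D₁ = 0.68 given directly.
P₀ = 0.6800 / (0.071 − 0.045) = 0.6800 / 0.026 = 26.1538

€26.15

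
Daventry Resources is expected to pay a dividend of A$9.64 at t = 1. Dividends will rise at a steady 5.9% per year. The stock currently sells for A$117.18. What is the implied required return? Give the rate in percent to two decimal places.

Rearranging the constant-growth DDM: r = D₁/P₀ + g.
r = 9.6400 / 117.18 + 0.059 = 0.08227 + 0.059 = 0.14127

14.13%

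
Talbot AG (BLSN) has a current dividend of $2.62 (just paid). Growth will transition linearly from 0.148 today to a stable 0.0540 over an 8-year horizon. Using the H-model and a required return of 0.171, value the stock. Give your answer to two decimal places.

H-model: P₀ = D₀[(1+g_L) + H(g_S−g_L)]/(r−g_L), with H = 8/2 = 4.
P₀ = 2.62 × [(1+0.054) + 4×(0.148−0.054)] / (0.171−0.054)
   = 2.62 × 1.4300 / 0.117 = 32.0222

$32.02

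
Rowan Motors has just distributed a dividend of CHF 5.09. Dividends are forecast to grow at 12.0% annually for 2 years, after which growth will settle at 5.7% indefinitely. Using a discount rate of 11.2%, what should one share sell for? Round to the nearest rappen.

Two-stage DDM. Project D₁…D_2 at 0.12, terminal growth 0.057, discount at r = 0.112.
D_1 = 5.7008
D_2 = 6.3849
Terminal value at t=2: TV = D_3/(r−g) = 6.7488/(0.112−0.057) = 122.7061
P₀ = 5.7008/(1+0.112)^1 + 6.3849/(1+0.112)^2 + 122.7061/(1+0.112)^2 = 109.5232

CHF 109.52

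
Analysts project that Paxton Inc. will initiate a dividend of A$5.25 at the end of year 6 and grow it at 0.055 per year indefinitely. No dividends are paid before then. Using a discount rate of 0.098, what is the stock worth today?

Deferred-dividend DDM. At t=5 the remaining stream is a growing perpetuity with first payment D_6 = 5.25.
V_5 = D_6/(r−g) = 5.25/(0.098−0.055) = 122.0930
P₀ = V_5/(1+r)^5 = 122.0930/(1+0.098)^5 = 76.5031

A$76.50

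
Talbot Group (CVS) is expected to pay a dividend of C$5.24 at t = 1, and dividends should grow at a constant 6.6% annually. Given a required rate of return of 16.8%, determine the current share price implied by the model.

C$51.37

Gordon growth model: P₀ = D₁/(r − g), with D₁ = 5.24 given directly.
P₀ = 5.2400 / (0.168 − 0.066) = 5.2400 / 0.102 = 51.3725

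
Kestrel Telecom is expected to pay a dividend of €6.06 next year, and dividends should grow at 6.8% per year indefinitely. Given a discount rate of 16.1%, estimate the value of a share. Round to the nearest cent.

Gordon growth model: P₀ = D₁/(r − g), with D₁ = 6.06 given directly.
P₀ = 6.0600 / (0.161 − 0.068) = 6.0600 / 0.093 = 65.1613

€65.16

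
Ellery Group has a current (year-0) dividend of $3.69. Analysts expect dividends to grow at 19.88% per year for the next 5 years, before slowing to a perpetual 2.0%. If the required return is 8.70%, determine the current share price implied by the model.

$116.64

Two-stage DDM. Project D₁…D_5 at 0.1988, terminal growth 0.02, discount at r = 0.087.
D_1 = 4.4236
D_2 = 5.3030
D_3 = 6.3572
D_4 = 7.6210
D_5 = 9.1361
Terminal value at t=5: TV = D_6/(r−g) = 9.3188/(0.087−0.02) = 139.0866
P₀ = 4.4236/(1+0.087)^1 + 5.3030/(1+0.087)^2 + 6.3572/(1+0.087)^3 + 7.6210/(1+0.087)^4 + 9.1361/(1+0.087)^5 + 139.0866/(1+0.087)^5 = 116.6374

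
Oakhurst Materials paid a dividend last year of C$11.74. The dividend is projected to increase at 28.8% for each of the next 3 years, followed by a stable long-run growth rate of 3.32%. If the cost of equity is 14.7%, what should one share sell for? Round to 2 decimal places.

C$195.54

Two-stage DDM. Project D₁…D_3 at 0.288, terminal growth 0.0332, discount at r = 0.147.
D_1 = 15.1211
D_2 = 19.4760
D_3 = 25.0851
Terminal value at t=3: TV = D_4/(r−g) = 25.9179/(0.147−0.0332) = 227.7497
P₀ = 15.1211/(1+0.147)^1 + 19.4760/(1+0.147)^2 + 25.0851/(1+0.147)^3 + 227.7497/(1+0.147)^3 = 195.5378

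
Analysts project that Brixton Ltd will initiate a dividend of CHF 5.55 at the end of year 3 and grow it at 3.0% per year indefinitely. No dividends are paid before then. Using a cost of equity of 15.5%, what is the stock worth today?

Deferred-dividend DDM. At t=2 the remaining stream is a growing perpetuity with first payment D_3 = 5.55.
V_2 = D_3/(r−g) = 5.55/(0.155−0.03) = 44.4000
P₀ = V_2/(1+r)^2 = 44.4000/(1+0.155)^2 = 33.2827

CHF 33.28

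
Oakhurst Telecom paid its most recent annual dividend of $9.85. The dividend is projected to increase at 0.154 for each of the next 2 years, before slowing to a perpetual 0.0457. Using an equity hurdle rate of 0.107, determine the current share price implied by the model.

Two-stage DDM. Project D₁…D_2 at 0.154, terminal growth 0.0457, discount at r = 0.107.
D_1 = 11.3669
D_2 = 13.1174
Terminal value at t=2: TV = D_3/(r−g) = 13.7169/(0.107−0.0457) = 223.7662
P₀ = 11.3669/(1+0.107)^1 + 13.1174/(1+0.107)^2 + 223.7662/(1+0.107)^2 = 203.5717

$203.57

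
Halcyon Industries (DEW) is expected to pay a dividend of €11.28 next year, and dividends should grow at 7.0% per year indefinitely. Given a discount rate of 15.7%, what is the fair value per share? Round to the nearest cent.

Gordon growth model: P₀ = D₁/(r − g), with D₁ = 11.28 given directly.
P₀ = 11.2800 / (0.157 − 0.07) = 11.2800 / 0.087 = 129.6552

€129.66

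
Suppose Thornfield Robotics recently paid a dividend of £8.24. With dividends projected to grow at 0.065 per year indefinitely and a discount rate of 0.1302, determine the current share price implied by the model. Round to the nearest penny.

Gordon growth model: P₀ = D₁/(r − g). D₁ = 8.24 × (1 + 0.065) = 8.7756.
P₀ = 8.7756 / (0.1302 − 0.065) = 8.7756 / 0.0652 = 134.5951

£134.60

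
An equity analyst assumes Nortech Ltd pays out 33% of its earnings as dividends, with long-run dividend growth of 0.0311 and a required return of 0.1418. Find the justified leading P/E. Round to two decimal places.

2.98

Justified leading P/E = b/(r−g) = 0.33/(0.1418−0.0311) = 2.9810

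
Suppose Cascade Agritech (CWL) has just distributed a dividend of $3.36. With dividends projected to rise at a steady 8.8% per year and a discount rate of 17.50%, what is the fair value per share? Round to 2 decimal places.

$42.02

Gordon growth model: P₀ = D₁/(r − g). D₁ = 3.36 × (1 + 0.088) = 3.6557.
P₀ = 3.6557 / (0.175 − 0.088) = 3.6557 / 0.087 = 42.0193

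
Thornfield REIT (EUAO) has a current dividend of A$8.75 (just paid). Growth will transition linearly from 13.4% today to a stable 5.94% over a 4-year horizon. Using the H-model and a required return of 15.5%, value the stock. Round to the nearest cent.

A$110.62

H-model: P₀ = D₀[(1+g_L) + H(g_S−g_L)]/(r−g_L), with H = 4/2 = 2.
P₀ = 8.75 × [(1+0.0594) + 2×(0.134−0.0594)] / (0.155−0.0594)
   = 8.75 × 1.2086 / 0.0956 = 110.6198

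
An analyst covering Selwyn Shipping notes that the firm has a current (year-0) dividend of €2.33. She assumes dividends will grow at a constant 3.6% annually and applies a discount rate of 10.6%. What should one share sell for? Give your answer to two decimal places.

Gordon growth model: P₀ = D₁/(r − g). D₁ = 2.33 × (1 + 0.036) = 2.4139.
P₀ = 2.4139 / (0.106 − 0.036) = 2.4139 / 0.07 = 34.4840

€34.48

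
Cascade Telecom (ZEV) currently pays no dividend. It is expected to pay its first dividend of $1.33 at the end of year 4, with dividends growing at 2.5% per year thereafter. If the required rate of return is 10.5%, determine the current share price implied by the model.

$12.32

Deferred-dividend DDM. At t=3 the remaining stream is a growing perpetuity with first payment D_4 = 1.33.
V_3 = D_4/(r−g) = 1.33/(0.105−0.025) = 16.6250
P₀ = V_3/(1+r)^3 = 16.6250/(1+0.105)^3 = 12.3218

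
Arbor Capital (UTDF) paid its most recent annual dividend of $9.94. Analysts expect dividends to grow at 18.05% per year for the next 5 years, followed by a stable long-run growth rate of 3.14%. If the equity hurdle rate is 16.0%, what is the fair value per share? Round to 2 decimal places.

Two-stage DDM. Project D₁…D_5 at 0.1805, terminal growth 0.0314, discount at r = 0.16.
D_1 = 11.7342
D_2 = 13.8522
D_3 = 16.3525
D_4 = 19.3041
D_5 = 22.7885
Terminal value at t=5: TV = D_6/(r−g) = 23.5041/(0.16−0.0314) = 182.7690
P₀ = 11.7342/(1+0.16)^1 + 13.8522/(1+0.16)^2 + 16.3525/(1+0.16)^3 + 19.3041/(1+0.16)^4 + 22.7885/(1+0.16)^5 + 182.7690/(1+0.16)^5 = 139.4166

$139.42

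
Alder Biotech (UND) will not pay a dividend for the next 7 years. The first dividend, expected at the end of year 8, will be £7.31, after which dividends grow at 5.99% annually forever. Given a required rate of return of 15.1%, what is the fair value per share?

£29.98

Deferred-dividend DDM. At t=7 the remaining stream is a growing perpetuity with first payment D_8 = 7.31.
V_7 = D_8/(r−g) = 7.31/(0.151−0.0599) = 80.2415
P₀ = V_7/(1+r)^7 = 80.2415/(1+0.151)^7 = 29.9828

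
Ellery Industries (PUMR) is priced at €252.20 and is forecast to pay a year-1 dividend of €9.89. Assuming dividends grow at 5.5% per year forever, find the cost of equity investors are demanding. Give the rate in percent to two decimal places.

Rearranging the constant-growth DDM: r = D₁/P₀ + g.
r = 9.8900 / 252.20 + 0.055 = 0.03921 + 0.055 = 0.09421

9.42%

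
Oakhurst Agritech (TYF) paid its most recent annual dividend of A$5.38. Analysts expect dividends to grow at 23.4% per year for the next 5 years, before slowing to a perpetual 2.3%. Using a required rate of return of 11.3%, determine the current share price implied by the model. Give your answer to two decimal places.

A$139.50

Two-stage DDM. Project D₁…D_5 at 0.234, terminal growth 0.023, discount at r = 0.113.
D_1 = 6.6389
D_2 = 8.1924
D_3 = 10.1095
D_4 = 12.4751
D_5 = 15.3942
Terminal value at t=5: TV = D_6/(r−g) = 15.7483/(0.113−0.023) = 174.9811
P₀ = 6.6389/(1+0.113)^1 + 8.1924/(1+0.113)^2 + 10.1095/(1+0.113)^3 + 12.4751/(1+0.113)^4 + 15.3942/(1+0.113)^5 + 174.9811/(1+0.113)^5 = 139.5041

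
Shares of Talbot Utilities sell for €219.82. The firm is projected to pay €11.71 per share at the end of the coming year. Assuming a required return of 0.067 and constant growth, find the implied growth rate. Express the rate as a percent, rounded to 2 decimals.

From P₀ = D₁/(r − g), the implied growth is g = r − D₁/P₀.
g = 0.067 − 11.71/219.82 = 0.067 − 0.05327 = 0.01373

1.37%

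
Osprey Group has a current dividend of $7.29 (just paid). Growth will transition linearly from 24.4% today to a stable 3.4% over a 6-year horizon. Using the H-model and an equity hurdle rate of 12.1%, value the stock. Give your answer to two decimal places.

$139.43

H-model: P₀ = D₀[(1+g_L) + H(g_S−g_L)]/(r−g_L), with H = 6/2 = 3.
P₀ = 7.29 × [(1+0.034) + 3×(0.244−0.034)] / (0.121−0.034)
   = 7.29 × 1.6640 / 0.087 = 139.4317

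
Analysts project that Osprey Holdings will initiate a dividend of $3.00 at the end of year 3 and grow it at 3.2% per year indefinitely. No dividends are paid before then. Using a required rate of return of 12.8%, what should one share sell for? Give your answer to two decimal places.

Deferred-dividend DDM. At t=2 the remaining stream is a growing perpetuity with first payment D_3 = 3.00.
V_2 = D_3/(r−g) = 3.00/(0.128−0.032) = 31.2500
P₀ = V_2/(1+r)^2 = 31.2500/(1+0.128)^2 = 24.5602

$24.56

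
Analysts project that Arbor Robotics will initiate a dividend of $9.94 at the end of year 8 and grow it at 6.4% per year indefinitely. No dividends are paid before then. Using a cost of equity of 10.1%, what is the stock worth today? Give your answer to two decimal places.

$136.99

Deferred-dividend DDM. At t=7 the remaining stream is a growing perpetuity with first payment D_8 = 9.94.
V_7 = D_8/(r−g) = 9.94/(0.101−0.064) = 268.6486
P₀ = V_7/(1+r)^7 = 268.6486/(1+0.101)^7 = 136.9851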